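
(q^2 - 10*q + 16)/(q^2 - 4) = (q - 8)/(q + 2)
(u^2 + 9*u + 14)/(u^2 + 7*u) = (u + 2)/u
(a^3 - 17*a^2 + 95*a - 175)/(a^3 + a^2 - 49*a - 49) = (a^2 - 10*a + 25)/(a^2 + 8*a + 7)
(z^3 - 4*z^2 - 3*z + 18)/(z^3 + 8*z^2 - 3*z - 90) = (z^2 - z - 6)/(z^2 + 11*z + 30)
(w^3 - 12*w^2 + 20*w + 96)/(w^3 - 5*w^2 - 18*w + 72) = (w^2 - 6*w - 16)/(w^2 + w - 12)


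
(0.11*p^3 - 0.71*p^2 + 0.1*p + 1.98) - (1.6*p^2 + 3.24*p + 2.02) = 0.11*p^3 - 2.31*p^2 - 3.14*p - 0.04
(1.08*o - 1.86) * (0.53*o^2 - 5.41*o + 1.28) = 0.5724*o^3 - 6.8286*o^2 + 11.445*o - 2.3808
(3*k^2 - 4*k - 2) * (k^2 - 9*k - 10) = 3*k^4 - 31*k^3 + 4*k^2 + 58*k + 20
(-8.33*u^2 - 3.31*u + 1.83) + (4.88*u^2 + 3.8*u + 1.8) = -3.45*u^2 + 0.49*u + 3.63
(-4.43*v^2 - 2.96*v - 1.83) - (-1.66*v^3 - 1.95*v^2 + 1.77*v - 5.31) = 1.66*v^3 - 2.48*v^2 - 4.73*v + 3.48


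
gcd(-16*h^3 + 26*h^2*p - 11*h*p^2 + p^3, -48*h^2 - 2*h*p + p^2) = -8*h + p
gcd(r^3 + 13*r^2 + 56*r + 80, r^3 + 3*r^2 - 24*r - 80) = r^2 + 8*r + 16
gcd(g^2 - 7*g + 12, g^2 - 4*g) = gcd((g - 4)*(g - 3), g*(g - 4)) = g - 4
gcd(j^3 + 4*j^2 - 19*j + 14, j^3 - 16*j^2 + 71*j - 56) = j - 1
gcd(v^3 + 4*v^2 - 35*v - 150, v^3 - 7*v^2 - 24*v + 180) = v^2 - v - 30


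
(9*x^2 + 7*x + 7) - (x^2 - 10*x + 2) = 8*x^2 + 17*x + 5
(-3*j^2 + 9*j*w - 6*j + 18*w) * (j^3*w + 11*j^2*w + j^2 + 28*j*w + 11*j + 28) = -3*j^5*w + 9*j^4*w^2 - 39*j^4*w - 3*j^4 + 117*j^3*w^2 - 141*j^3*w - 39*j^3 + 450*j^2*w^2 - 51*j^2*w - 150*j^2 + 504*j*w^2 + 450*j*w - 168*j + 504*w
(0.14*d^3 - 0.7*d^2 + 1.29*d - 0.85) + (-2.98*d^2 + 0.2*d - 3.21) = 0.14*d^3 - 3.68*d^2 + 1.49*d - 4.06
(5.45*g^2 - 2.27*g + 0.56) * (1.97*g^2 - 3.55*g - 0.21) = 10.7365*g^4 - 23.8194*g^3 + 8.0172*g^2 - 1.5113*g - 0.1176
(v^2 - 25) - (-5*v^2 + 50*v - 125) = 6*v^2 - 50*v + 100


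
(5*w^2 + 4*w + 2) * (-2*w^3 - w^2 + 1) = -10*w^5 - 13*w^4 - 8*w^3 + 3*w^2 + 4*w + 2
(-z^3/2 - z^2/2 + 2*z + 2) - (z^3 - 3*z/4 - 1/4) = -3*z^3/2 - z^2/2 + 11*z/4 + 9/4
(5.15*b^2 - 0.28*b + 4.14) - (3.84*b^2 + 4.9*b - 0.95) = 1.31*b^2 - 5.18*b + 5.09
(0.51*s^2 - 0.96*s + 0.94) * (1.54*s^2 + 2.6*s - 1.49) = 0.7854*s^4 - 0.1524*s^3 - 1.8083*s^2 + 3.8744*s - 1.4006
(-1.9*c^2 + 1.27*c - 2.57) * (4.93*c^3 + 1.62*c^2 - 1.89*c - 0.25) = -9.367*c^5 + 3.1831*c^4 - 7.0217*c^3 - 6.0887*c^2 + 4.5398*c + 0.6425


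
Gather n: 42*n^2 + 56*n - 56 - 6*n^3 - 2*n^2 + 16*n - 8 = -6*n^3 + 40*n^2 + 72*n - 64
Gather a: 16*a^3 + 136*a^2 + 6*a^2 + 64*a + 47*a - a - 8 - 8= 16*a^3 + 142*a^2 + 110*a - 16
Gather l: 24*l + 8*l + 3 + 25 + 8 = 32*l + 36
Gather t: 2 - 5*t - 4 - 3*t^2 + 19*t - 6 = -3*t^2 + 14*t - 8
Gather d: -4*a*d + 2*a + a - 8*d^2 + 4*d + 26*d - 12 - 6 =3*a - 8*d^2 + d*(30 - 4*a) - 18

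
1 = 1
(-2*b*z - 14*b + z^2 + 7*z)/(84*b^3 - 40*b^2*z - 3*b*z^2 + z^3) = (z + 7)/(-42*b^2 - b*z + z^2)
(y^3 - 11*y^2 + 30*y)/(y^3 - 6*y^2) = (y - 5)/y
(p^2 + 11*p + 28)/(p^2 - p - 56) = (p + 4)/(p - 8)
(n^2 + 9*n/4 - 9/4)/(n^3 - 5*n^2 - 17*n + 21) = (n - 3/4)/(n^2 - 8*n + 7)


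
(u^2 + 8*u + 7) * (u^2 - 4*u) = u^4 + 4*u^3 - 25*u^2 - 28*u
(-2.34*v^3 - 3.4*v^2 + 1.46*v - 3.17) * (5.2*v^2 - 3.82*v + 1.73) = -12.168*v^5 - 8.7412*v^4 + 16.5318*v^3 - 27.9432*v^2 + 14.6352*v - 5.4841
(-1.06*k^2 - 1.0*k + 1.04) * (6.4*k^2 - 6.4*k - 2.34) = -6.784*k^4 + 0.384*k^3 + 15.5364*k^2 - 4.316*k - 2.4336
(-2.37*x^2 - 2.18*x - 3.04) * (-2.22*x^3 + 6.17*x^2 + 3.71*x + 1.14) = 5.2614*x^5 - 9.7833*x^4 - 15.4945*x^3 - 29.5464*x^2 - 13.7636*x - 3.4656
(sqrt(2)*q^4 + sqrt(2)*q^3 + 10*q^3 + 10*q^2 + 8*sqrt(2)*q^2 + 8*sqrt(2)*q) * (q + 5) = sqrt(2)*q^5 + 6*sqrt(2)*q^4 + 10*q^4 + 13*sqrt(2)*q^3 + 60*q^3 + 50*q^2 + 48*sqrt(2)*q^2 + 40*sqrt(2)*q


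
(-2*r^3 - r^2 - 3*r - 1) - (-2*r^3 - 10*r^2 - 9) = 9*r^2 - 3*r + 8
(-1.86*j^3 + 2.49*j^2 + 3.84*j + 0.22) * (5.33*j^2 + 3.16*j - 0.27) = -9.9138*j^5 + 7.3941*j^4 + 28.8378*j^3 + 12.6347*j^2 - 0.3416*j - 0.0594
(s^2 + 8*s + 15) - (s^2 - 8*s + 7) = 16*s + 8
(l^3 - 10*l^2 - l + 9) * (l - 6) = l^4 - 16*l^3 + 59*l^2 + 15*l - 54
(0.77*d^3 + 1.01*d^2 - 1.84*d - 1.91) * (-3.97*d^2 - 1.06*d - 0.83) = -3.0569*d^5 - 4.8259*d^4 + 5.5951*d^3 + 8.6948*d^2 + 3.5518*d + 1.5853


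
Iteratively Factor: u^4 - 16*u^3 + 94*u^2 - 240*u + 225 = (u - 3)*(u^3 - 13*u^2 + 55*u - 75) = (u - 5)*(u - 3)*(u^2 - 8*u + 15) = (u - 5)*(u - 3)^2*(u - 5)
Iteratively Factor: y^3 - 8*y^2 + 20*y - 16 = (y - 4)*(y^2 - 4*y + 4) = (y - 4)*(y - 2)*(y - 2)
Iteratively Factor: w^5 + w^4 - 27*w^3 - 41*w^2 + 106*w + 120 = (w + 4)*(w^4 - 3*w^3 - 15*w^2 + 19*w + 30) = (w + 3)*(w + 4)*(w^3 - 6*w^2 + 3*w + 10) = (w + 1)*(w + 3)*(w + 4)*(w^2 - 7*w + 10) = (w - 2)*(w + 1)*(w + 3)*(w + 4)*(w - 5)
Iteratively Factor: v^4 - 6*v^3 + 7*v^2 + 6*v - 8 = (v - 2)*(v^3 - 4*v^2 - v + 4) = (v - 2)*(v + 1)*(v^2 - 5*v + 4) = (v - 4)*(v - 2)*(v + 1)*(v - 1)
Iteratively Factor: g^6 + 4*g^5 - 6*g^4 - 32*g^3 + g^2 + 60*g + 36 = (g + 3)*(g^5 + g^4 - 9*g^3 - 5*g^2 + 16*g + 12) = (g - 2)*(g + 3)*(g^4 + 3*g^3 - 3*g^2 - 11*g - 6) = (g - 2)*(g + 1)*(g + 3)*(g^3 + 2*g^2 - 5*g - 6) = (g - 2)*(g + 1)*(g + 3)^2*(g^2 - g - 2) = (g - 2)*(g + 1)^2*(g + 3)^2*(g - 2)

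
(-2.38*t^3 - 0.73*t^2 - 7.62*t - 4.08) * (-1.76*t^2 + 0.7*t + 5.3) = 4.1888*t^5 - 0.3812*t^4 + 0.286200000000003*t^3 - 2.0222*t^2 - 43.242*t - 21.624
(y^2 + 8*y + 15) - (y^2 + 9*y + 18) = -y - 3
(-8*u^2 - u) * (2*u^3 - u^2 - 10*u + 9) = -16*u^5 + 6*u^4 + 81*u^3 - 62*u^2 - 9*u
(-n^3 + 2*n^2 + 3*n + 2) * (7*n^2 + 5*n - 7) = -7*n^5 + 9*n^4 + 38*n^3 + 15*n^2 - 11*n - 14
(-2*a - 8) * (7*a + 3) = -14*a^2 - 62*a - 24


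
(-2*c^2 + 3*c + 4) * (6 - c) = 2*c^3 - 15*c^2 + 14*c + 24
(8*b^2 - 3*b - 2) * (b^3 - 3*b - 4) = 8*b^5 - 3*b^4 - 26*b^3 - 23*b^2 + 18*b + 8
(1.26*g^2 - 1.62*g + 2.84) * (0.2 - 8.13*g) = -10.2438*g^3 + 13.4226*g^2 - 23.4132*g + 0.568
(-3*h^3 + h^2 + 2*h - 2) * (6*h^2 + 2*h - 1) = -18*h^5 + 17*h^3 - 9*h^2 - 6*h + 2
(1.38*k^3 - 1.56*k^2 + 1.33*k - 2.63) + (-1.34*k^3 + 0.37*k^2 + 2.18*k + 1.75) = 0.0399999999999998*k^3 - 1.19*k^2 + 3.51*k - 0.88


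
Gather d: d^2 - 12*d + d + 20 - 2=d^2 - 11*d + 18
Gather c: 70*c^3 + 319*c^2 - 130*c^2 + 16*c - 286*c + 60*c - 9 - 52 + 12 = 70*c^3 + 189*c^2 - 210*c - 49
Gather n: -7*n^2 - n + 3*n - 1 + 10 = -7*n^2 + 2*n + 9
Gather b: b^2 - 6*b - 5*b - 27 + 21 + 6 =b^2 - 11*b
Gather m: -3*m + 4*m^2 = 4*m^2 - 3*m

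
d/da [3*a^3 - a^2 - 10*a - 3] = 9*a^2 - 2*a - 10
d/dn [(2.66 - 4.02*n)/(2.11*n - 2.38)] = (8.34505*n - 9.4129)/(2.11*n - 2.38)^3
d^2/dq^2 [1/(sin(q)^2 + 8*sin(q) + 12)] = 2*(-2*sin(q)^4 - 12*sin(q)^3 - 5*sin(q)^2 + 72*sin(q) + 52)/(sin(q)^2 + 8*sin(q) + 12)^3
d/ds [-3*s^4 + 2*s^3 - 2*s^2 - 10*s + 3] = -12*s^3 + 6*s^2 - 4*s - 10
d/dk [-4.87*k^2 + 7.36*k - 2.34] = 7.36 - 9.74*k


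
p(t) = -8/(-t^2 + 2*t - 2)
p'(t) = -8*(2*t - 2)/(-t^2 + 2*t - 2)^2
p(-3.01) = 0.47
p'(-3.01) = 0.22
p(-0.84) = 1.82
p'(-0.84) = 1.53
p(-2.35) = 0.65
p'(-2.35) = 0.36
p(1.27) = 7.46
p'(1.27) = -3.75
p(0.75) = 7.53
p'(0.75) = 3.54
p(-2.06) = 0.77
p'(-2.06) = 0.46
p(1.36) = 7.08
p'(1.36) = -4.51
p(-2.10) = 0.75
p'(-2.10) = 0.44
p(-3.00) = 0.47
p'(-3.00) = 0.22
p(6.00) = 0.31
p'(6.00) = -0.12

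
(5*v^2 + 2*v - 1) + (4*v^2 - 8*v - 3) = 9*v^2 - 6*v - 4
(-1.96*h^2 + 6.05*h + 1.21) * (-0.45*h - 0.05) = 0.882*h^3 - 2.6245*h^2 - 0.847*h - 0.0605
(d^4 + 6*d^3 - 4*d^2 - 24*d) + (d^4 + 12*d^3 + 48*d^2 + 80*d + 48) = 2*d^4 + 18*d^3 + 44*d^2 + 56*d + 48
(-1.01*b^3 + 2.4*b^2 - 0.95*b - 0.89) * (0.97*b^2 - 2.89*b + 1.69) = -0.9797*b^5 + 5.2469*b^4 - 9.5644*b^3 + 5.9382*b^2 + 0.9666*b - 1.5041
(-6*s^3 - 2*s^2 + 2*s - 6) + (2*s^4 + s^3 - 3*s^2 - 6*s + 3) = 2*s^4 - 5*s^3 - 5*s^2 - 4*s - 3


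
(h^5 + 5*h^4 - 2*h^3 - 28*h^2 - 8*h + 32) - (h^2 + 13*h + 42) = h^5 + 5*h^4 - 2*h^3 - 29*h^2 - 21*h - 10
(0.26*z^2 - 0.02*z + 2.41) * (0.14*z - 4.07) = 0.0364*z^3 - 1.061*z^2 + 0.4188*z - 9.8087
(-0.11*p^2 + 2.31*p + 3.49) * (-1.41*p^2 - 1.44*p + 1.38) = 0.1551*p^4 - 3.0987*p^3 - 8.3991*p^2 - 1.8378*p + 4.8162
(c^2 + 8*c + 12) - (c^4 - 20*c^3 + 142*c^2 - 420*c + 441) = -c^4 + 20*c^3 - 141*c^2 + 428*c - 429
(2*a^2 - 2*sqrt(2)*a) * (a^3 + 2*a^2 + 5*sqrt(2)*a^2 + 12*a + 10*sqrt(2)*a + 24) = 2*a^5 + 4*a^4 + 8*sqrt(2)*a^4 + 4*a^3 + 16*sqrt(2)*a^3 - 24*sqrt(2)*a^2 + 8*a^2 - 48*sqrt(2)*a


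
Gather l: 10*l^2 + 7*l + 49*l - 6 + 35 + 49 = 10*l^2 + 56*l + 78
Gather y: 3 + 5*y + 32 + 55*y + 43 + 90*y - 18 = 150*y + 60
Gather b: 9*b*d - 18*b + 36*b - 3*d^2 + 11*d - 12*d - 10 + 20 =b*(9*d + 18) - 3*d^2 - d + 10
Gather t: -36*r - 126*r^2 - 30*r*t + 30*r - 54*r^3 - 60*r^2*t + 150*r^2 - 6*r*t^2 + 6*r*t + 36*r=-54*r^3 + 24*r^2 - 6*r*t^2 + 30*r + t*(-60*r^2 - 24*r)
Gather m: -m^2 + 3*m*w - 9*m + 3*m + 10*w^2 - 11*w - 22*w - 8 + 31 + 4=-m^2 + m*(3*w - 6) + 10*w^2 - 33*w + 27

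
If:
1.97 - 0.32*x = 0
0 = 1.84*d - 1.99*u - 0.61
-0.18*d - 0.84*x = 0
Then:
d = -28.73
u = -26.87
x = 6.16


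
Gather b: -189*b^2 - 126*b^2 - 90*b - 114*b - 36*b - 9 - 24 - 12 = -315*b^2 - 240*b - 45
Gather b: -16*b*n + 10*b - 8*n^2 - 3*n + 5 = b*(10 - 16*n) - 8*n^2 - 3*n + 5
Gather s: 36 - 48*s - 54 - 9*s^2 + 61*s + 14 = -9*s^2 + 13*s - 4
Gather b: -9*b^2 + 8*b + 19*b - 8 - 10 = -9*b^2 + 27*b - 18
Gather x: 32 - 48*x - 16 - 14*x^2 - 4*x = -14*x^2 - 52*x + 16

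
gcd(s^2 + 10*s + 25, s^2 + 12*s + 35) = s + 5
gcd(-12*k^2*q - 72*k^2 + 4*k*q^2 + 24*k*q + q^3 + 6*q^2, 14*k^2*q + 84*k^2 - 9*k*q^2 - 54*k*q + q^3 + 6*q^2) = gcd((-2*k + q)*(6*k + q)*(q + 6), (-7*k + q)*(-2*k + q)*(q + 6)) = -2*k*q - 12*k + q^2 + 6*q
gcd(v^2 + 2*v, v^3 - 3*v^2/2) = v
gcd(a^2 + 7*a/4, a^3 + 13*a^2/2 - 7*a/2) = a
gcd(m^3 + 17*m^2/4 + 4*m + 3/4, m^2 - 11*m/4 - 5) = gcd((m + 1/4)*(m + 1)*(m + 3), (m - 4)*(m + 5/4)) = 1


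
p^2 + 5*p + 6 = (p + 2)*(p + 3)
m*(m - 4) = m^2 - 4*m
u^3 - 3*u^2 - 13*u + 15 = (u - 5)*(u - 1)*(u + 3)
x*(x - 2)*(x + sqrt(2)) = x^3 - 2*x^2 + sqrt(2)*x^2 - 2*sqrt(2)*x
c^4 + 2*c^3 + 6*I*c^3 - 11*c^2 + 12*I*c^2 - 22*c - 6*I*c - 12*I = (c + 2)*(c + I)*(c + 2*I)*(c + 3*I)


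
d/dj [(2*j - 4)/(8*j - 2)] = 7/(4*j - 1)^2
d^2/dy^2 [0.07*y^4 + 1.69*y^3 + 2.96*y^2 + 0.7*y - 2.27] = 0.84*y^2 + 10.14*y + 5.92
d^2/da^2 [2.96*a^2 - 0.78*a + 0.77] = 5.92000000000000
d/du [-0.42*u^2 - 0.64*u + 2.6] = -0.84*u - 0.64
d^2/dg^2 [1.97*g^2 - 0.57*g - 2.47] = 3.94000000000000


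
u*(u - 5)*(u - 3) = u^3 - 8*u^2 + 15*u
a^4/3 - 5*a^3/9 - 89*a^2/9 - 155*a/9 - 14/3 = (a/3 + 1)*(a - 7)*(a + 1/3)*(a + 2)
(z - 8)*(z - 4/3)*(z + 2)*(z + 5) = z^4 - 7*z^3/3 - 134*z^2/3 - 56*z/3 + 320/3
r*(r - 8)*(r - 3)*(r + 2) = r^4 - 9*r^3 + 2*r^2 + 48*r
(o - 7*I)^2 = o^2 - 14*I*o - 49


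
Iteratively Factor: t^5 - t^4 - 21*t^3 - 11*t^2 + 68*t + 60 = (t + 3)*(t^4 - 4*t^3 - 9*t^2 + 16*t + 20) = (t - 5)*(t + 3)*(t^3 + t^2 - 4*t - 4) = (t - 5)*(t + 2)*(t + 3)*(t^2 - t - 2) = (t - 5)*(t - 2)*(t + 2)*(t + 3)*(t + 1)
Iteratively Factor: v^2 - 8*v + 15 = (v - 3)*(v - 5)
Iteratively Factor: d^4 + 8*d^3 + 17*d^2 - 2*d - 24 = (d + 2)*(d^3 + 6*d^2 + 5*d - 12) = (d - 1)*(d + 2)*(d^2 + 7*d + 12) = (d - 1)*(d + 2)*(d + 3)*(d + 4)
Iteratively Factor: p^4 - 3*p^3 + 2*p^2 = (p - 1)*(p^3 - 2*p^2) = (p - 2)*(p - 1)*(p^2) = p*(p - 2)*(p - 1)*(p)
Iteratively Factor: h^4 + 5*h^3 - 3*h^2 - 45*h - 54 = (h + 2)*(h^3 + 3*h^2 - 9*h - 27) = (h + 2)*(h + 3)*(h^2 - 9) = (h - 3)*(h + 2)*(h + 3)*(h + 3)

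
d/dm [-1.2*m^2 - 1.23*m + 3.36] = -2.4*m - 1.23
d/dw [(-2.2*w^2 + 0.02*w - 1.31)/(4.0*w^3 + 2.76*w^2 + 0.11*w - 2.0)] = (8.8*w^4 - 0.16*w^3 + 15.4228*w^2 + 16.0312*w + 0.1041)/(16.0*w^6 + 22.08*w^5 + 8.4976*w^4 - 15.3928*w^3 - 11.0279*w^2 - 0.44*w + 4.0)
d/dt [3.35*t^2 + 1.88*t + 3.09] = 6.7*t + 1.88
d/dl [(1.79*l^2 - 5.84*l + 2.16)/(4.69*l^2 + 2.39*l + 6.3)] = (31.6677*l^2 + 2.2932*l - 41.9544)/(21.9961*l^4 + 22.4182*l^3 + 64.8061*l^2 + 30.114*l + 39.69)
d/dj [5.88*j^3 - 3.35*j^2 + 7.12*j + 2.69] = 17.64*j^2 - 6.7*j + 7.12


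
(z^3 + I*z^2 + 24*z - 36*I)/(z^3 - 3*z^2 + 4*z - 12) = (z^2 + 3*I*z + 18)/(z^2 + z*(-3 + 2*I) - 6*I)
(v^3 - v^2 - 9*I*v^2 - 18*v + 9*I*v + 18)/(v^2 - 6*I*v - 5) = (v^3 - v^2*(1 + 9*I) + 9*v*(-2 + I) + 18)/(v^2 - 6*I*v - 5)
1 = 1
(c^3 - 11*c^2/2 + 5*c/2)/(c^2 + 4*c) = (2*c^2 - 11*c + 5)/(2*(c + 4))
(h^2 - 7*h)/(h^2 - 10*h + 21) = h/(h - 3)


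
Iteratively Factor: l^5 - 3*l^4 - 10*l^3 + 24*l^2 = (l)*(l^4 - 3*l^3 - 10*l^2 + 24*l) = l*(l + 3)*(l^3 - 6*l^2 + 8*l) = l*(l - 2)*(l + 3)*(l^2 - 4*l) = l^2*(l - 2)*(l + 3)*(l - 4)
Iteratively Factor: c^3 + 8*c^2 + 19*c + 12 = (c + 1)*(c^2 + 7*c + 12) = (c + 1)*(c + 4)*(c + 3)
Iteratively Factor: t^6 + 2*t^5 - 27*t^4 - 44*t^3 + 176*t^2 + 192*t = (t + 4)*(t^5 - 2*t^4 - 19*t^3 + 32*t^2 + 48*t) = (t + 1)*(t + 4)*(t^4 - 3*t^3 - 16*t^2 + 48*t) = t*(t + 1)*(t + 4)*(t^3 - 3*t^2 - 16*t + 48) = t*(t + 1)*(t + 4)^2*(t^2 - 7*t + 12) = t*(t - 4)*(t + 1)*(t + 4)^2*(t - 3)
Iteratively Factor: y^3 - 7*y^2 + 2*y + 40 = (y - 5)*(y^2 - 2*y - 8) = (y - 5)*(y + 2)*(y - 4)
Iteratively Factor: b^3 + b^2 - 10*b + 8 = (b - 1)*(b^2 + 2*b - 8) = (b - 1)*(b + 4)*(b - 2)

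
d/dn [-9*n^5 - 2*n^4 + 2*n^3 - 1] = n^2*(-45*n^2 - 8*n + 6)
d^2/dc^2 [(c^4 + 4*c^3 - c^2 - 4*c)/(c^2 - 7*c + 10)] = 2*(c^6 - 21*c^5 + 177*c^4 - 415*c^3 - 210*c^2 + 1320*c - 380)/(c^6 - 21*c^5 + 177*c^4 - 763*c^3 + 1770*c^2 - 2100*c + 1000)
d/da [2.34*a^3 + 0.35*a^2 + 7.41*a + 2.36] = 7.02*a^2 + 0.7*a + 7.41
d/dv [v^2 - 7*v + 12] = 2*v - 7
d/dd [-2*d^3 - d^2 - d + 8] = -6*d^2 - 2*d - 1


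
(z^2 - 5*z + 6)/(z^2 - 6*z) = (z^2 - 5*z + 6)/(z*(z - 6))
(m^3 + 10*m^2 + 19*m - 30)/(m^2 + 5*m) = m + 5 - 6/m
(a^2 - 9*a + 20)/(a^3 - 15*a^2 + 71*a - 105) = (a - 4)/(a^2 - 10*a + 21)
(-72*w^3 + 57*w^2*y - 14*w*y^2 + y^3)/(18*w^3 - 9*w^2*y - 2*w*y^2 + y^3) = (24*w^2 - 11*w*y + y^2)/(-6*w^2 + w*y + y^2)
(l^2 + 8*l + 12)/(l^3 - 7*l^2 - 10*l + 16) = (l + 6)/(l^2 - 9*l + 8)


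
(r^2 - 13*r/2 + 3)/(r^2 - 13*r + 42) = (r - 1/2)/(r - 7)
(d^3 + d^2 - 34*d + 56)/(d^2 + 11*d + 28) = (d^2 - 6*d + 8)/(d + 4)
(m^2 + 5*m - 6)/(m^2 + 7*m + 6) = (m - 1)/(m + 1)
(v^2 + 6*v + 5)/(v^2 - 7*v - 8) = (v + 5)/(v - 8)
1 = 1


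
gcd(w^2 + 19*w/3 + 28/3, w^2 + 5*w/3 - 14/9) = w + 7/3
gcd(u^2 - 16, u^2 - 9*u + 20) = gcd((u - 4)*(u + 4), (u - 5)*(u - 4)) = u - 4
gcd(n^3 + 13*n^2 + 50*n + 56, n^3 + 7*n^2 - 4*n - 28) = n^2 + 9*n + 14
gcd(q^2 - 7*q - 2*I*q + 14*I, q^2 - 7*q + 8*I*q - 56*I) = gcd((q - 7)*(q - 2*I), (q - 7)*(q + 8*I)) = q - 7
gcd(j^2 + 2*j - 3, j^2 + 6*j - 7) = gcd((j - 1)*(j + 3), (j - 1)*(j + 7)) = j - 1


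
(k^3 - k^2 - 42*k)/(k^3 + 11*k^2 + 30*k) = (k - 7)/(k + 5)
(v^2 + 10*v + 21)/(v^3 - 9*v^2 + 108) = (v + 7)/(v^2 - 12*v + 36)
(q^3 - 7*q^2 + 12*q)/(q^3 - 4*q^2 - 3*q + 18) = q*(q - 4)/(q^2 - q - 6)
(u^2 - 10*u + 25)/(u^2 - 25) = (u - 5)/(u + 5)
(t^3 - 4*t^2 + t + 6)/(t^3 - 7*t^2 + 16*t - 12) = (t + 1)/(t - 2)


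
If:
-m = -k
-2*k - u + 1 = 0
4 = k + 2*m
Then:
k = 4/3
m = 4/3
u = -5/3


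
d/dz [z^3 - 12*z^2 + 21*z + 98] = 3*z^2 - 24*z + 21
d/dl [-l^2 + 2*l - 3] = 2 - 2*l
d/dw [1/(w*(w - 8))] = 2*(4 - w)/(w^2*(w^2 - 16*w + 64))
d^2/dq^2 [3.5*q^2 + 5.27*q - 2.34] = 7.00000000000000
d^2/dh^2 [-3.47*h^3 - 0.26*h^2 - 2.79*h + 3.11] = -20.82*h - 0.52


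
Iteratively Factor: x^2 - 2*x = (x - 2)*(x)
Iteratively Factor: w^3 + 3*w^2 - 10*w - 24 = (w + 4)*(w^2 - w - 6) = (w + 2)*(w + 4)*(w - 3)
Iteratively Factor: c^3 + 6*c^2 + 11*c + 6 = (c + 2)*(c^2 + 4*c + 3) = (c + 1)*(c + 2)*(c + 3)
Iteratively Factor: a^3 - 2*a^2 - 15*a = (a)*(a^2 - 2*a - 15) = a*(a - 5)*(a + 3)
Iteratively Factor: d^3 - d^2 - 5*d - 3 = (d + 1)*(d^2 - 2*d - 3) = (d - 3)*(d + 1)*(d + 1)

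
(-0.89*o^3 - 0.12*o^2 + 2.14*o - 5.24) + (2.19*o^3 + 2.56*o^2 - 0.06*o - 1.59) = 1.3*o^3 + 2.44*o^2 + 2.08*o - 6.83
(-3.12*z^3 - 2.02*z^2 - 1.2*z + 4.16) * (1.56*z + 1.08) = -4.8672*z^4 - 6.5208*z^3 - 4.0536*z^2 + 5.1936*z + 4.4928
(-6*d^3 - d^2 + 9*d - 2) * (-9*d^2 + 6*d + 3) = 54*d^5 - 27*d^4 - 105*d^3 + 69*d^2 + 15*d - 6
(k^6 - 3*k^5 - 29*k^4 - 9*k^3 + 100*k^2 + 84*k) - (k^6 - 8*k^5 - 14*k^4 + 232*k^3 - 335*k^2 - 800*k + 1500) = 5*k^5 - 15*k^4 - 241*k^3 + 435*k^2 + 884*k - 1500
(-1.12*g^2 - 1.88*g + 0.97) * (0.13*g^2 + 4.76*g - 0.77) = -0.1456*g^4 - 5.5756*g^3 - 7.9603*g^2 + 6.0648*g - 0.7469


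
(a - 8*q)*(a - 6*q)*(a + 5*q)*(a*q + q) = a^4*q - 9*a^3*q^2 + a^3*q - 22*a^2*q^3 - 9*a^2*q^2 + 240*a*q^4 - 22*a*q^3 + 240*q^4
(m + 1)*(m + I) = m^2 + m + I*m + I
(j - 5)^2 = j^2 - 10*j + 25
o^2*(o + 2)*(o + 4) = o^4 + 6*o^3 + 8*o^2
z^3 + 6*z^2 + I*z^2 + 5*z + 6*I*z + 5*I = (z + 1)*(z + 5)*(z + I)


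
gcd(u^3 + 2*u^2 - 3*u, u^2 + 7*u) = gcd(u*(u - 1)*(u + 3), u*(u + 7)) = u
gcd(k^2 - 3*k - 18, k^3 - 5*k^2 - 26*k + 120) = k - 6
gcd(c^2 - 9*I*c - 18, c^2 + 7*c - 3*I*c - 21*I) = c - 3*I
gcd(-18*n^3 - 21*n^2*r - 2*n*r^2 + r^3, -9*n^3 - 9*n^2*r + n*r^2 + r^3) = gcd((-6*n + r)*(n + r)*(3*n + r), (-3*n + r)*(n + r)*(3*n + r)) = 3*n^2 + 4*n*r + r^2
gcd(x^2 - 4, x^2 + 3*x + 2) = x + 2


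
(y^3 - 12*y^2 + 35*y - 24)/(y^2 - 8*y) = y - 4 + 3/y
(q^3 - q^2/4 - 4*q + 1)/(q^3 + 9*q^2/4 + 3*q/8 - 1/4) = 2*(q - 2)/(2*q + 1)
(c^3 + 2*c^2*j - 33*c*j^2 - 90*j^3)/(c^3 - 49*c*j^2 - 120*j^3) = (c - 6*j)/(c - 8*j)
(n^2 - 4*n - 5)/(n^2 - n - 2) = (n - 5)/(n - 2)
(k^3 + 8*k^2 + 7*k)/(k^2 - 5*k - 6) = k*(k + 7)/(k - 6)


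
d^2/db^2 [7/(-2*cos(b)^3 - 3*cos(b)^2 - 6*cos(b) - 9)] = 42*(-(5*cos(b)/4 + cos(2*b) + 3*cos(3*b)/4)*(2*cos(b)^3 + 3*cos(b)^2 + 6*cos(b) + 9) - 12*(cos(b)^2 + cos(b) + 1)^2*sin(b)^2)/(2*cos(b)^3 + 3*cos(b)^2 + 6*cos(b) + 9)^3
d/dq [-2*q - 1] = -2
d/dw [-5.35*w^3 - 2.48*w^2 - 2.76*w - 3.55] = -16.05*w^2 - 4.96*w - 2.76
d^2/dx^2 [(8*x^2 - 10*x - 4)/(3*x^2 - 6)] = 4*(-5*x^3 + 18*x^2 - 30*x + 12)/(3*(x^6 - 6*x^4 + 12*x^2 - 8))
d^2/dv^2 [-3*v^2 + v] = -6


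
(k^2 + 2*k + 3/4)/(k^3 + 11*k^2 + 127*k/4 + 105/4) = (2*k + 1)/(2*k^2 + 19*k + 35)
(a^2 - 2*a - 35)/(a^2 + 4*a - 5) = (a - 7)/(a - 1)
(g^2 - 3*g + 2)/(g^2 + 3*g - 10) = (g - 1)/(g + 5)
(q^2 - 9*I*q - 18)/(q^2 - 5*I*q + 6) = (q - 3*I)/(q + I)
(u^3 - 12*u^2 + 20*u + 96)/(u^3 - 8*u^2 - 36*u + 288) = (u + 2)/(u + 6)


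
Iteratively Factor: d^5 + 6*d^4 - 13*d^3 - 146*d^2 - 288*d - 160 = (d + 1)*(d^4 + 5*d^3 - 18*d^2 - 128*d - 160) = (d + 1)*(d + 4)*(d^3 + d^2 - 22*d - 40) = (d - 5)*(d + 1)*(d + 4)*(d^2 + 6*d + 8) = (d - 5)*(d + 1)*(d + 2)*(d + 4)*(d + 4)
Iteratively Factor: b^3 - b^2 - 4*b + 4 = (b + 2)*(b^2 - 3*b + 2) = (b - 1)*(b + 2)*(b - 2)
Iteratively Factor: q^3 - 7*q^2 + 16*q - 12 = (q - 3)*(q^2 - 4*q + 4) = (q - 3)*(q - 2)*(q - 2)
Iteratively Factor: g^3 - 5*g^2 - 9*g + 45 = (g - 5)*(g^2 - 9) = (g - 5)*(g - 3)*(g + 3)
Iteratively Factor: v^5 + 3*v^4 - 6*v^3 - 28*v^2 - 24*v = (v)*(v^4 + 3*v^3 - 6*v^2 - 28*v - 24) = v*(v - 3)*(v^3 + 6*v^2 + 12*v + 8) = v*(v - 3)*(v + 2)*(v^2 + 4*v + 4) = v*(v - 3)*(v + 2)^2*(v + 2)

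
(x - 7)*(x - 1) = x^2 - 8*x + 7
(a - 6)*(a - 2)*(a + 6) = a^3 - 2*a^2 - 36*a + 72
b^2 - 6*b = b*(b - 6)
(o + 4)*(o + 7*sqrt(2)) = o^2 + 4*o + 7*sqrt(2)*o + 28*sqrt(2)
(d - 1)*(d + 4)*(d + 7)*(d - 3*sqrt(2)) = d^4 - 3*sqrt(2)*d^3 + 10*d^3 - 30*sqrt(2)*d^2 + 17*d^2 - 51*sqrt(2)*d - 28*d + 84*sqrt(2)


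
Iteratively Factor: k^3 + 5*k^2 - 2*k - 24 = (k + 4)*(k^2 + k - 6) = (k + 3)*(k + 4)*(k - 2)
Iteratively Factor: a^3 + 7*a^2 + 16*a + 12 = (a + 2)*(a^2 + 5*a + 6) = (a + 2)*(a + 3)*(a + 2)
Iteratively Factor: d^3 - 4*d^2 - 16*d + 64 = (d - 4)*(d^2 - 16) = (d - 4)*(d + 4)*(d - 4)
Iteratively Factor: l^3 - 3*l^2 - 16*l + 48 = (l - 4)*(l^2 + l - 12) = (l - 4)*(l - 3)*(l + 4)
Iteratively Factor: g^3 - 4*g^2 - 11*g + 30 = (g + 3)*(g^2 - 7*g + 10) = (g - 5)*(g + 3)*(g - 2)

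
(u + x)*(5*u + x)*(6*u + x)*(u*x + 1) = 30*u^4*x + 41*u^3*x^2 + 30*u^3 + 12*u^2*x^3 + 41*u^2*x + u*x^4 + 12*u*x^2 + x^3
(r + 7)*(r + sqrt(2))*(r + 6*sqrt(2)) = r^3 + 7*r^2 + 7*sqrt(2)*r^2 + 12*r + 49*sqrt(2)*r + 84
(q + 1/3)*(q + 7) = q^2 + 22*q/3 + 7/3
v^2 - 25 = (v - 5)*(v + 5)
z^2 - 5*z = z*(z - 5)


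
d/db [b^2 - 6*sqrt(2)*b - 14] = 2*b - 6*sqrt(2)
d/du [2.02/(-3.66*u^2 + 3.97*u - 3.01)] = (14.7864*u - 8.0194)/(3.66*u^2 - 3.97*u + 3.01)^2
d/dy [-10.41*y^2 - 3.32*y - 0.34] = -20.82*y - 3.32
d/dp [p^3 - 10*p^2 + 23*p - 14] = 3*p^2 - 20*p + 23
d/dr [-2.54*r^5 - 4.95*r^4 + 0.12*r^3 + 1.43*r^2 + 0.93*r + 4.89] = -12.7*r^4 - 19.8*r^3 + 0.36*r^2 + 2.86*r + 0.93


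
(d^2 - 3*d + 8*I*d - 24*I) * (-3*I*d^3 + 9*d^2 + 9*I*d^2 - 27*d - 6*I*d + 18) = -3*I*d^5 + 33*d^4 + 18*I*d^4 - 198*d^3 + 39*I*d^3 + 363*d^2 - 414*I*d^2 - 198*d + 792*I*d - 432*I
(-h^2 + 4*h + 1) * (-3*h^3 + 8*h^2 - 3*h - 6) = 3*h^5 - 20*h^4 + 32*h^3 + 2*h^2 - 27*h - 6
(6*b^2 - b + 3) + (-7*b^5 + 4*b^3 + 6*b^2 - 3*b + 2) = -7*b^5 + 4*b^3 + 12*b^2 - 4*b + 5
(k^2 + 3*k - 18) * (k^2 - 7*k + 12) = k^4 - 4*k^3 - 27*k^2 + 162*k - 216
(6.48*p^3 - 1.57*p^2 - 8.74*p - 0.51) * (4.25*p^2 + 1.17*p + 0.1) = 27.54*p^5 + 0.9091*p^4 - 38.3339*p^3 - 12.5503*p^2 - 1.4707*p - 0.051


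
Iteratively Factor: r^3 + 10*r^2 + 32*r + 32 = (r + 4)*(r^2 + 6*r + 8) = (r + 4)^2*(r + 2)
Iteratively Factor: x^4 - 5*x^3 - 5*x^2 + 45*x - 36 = (x - 4)*(x^3 - x^2 - 9*x + 9) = (x - 4)*(x - 1)*(x^2 - 9) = (x - 4)*(x - 3)*(x - 1)*(x + 3)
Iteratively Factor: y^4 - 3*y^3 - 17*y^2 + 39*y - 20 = (y - 5)*(y^3 + 2*y^2 - 7*y + 4) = (y - 5)*(y + 4)*(y^2 - 2*y + 1) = (y - 5)*(y - 1)*(y + 4)*(y - 1)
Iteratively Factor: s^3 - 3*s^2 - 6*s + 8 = (s - 1)*(s^2 - 2*s - 8) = (s - 1)*(s + 2)*(s - 4)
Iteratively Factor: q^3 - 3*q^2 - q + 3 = (q - 1)*(q^2 - 2*q - 3) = (q - 1)*(q + 1)*(q - 3)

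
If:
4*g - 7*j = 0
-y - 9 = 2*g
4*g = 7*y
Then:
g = -7/2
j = -2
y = -2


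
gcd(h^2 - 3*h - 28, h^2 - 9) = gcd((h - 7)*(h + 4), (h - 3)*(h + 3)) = 1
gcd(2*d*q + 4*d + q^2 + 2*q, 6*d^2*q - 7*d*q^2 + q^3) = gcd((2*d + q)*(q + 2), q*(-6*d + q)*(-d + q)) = 1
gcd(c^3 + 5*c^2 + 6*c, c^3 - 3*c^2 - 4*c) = c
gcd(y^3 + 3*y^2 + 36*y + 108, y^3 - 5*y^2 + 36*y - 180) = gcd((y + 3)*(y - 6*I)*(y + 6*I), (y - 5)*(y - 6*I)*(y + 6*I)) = y^2 + 36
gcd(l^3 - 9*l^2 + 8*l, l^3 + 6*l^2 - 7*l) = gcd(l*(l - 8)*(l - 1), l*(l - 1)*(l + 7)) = l^2 - l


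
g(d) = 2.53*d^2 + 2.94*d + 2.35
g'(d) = 5.06*d + 2.94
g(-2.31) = 9.06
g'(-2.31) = -8.75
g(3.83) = 50.72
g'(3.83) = 22.32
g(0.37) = 3.78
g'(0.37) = 4.81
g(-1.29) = 2.77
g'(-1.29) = -3.59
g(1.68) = 14.43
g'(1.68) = 11.44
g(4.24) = 60.30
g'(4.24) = 24.39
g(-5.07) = 52.48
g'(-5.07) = -22.71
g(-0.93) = 1.80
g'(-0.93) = -1.77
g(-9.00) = 180.82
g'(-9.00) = -42.60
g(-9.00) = 180.82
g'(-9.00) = -42.60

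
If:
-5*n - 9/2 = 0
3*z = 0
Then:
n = -9/10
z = 0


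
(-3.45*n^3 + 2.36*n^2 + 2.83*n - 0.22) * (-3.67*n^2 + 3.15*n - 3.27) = 12.6615*n^5 - 19.5287*n^4 + 8.3294*n^3 + 2.0047*n^2 - 9.9471*n + 0.7194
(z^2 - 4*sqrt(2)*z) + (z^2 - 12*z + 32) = 2*z^2 - 12*z - 4*sqrt(2)*z + 32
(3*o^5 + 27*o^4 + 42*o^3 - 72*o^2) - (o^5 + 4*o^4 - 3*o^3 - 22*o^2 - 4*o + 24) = 2*o^5 + 23*o^4 + 45*o^3 - 50*o^2 + 4*o - 24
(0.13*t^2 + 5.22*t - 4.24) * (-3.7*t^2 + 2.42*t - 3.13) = -0.481*t^4 - 18.9994*t^3 + 27.9135*t^2 - 26.5994*t + 13.2712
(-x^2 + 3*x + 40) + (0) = -x^2 + 3*x + 40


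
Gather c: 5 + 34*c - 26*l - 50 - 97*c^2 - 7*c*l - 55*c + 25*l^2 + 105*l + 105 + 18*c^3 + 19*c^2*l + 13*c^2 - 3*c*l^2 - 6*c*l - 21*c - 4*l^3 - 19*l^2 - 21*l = 18*c^3 + c^2*(19*l - 84) + c*(-3*l^2 - 13*l - 42) - 4*l^3 + 6*l^2 + 58*l + 60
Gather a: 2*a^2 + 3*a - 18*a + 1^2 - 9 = 2*a^2 - 15*a - 8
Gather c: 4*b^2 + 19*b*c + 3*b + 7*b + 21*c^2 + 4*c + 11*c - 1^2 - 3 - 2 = 4*b^2 + 10*b + 21*c^2 + c*(19*b + 15) - 6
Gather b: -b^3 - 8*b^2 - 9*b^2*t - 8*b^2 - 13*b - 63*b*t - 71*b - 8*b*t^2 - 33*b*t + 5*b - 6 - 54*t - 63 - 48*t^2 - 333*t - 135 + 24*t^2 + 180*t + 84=-b^3 + b^2*(-9*t - 16) + b*(-8*t^2 - 96*t - 79) - 24*t^2 - 207*t - 120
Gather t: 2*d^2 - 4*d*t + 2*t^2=2*d^2 - 4*d*t + 2*t^2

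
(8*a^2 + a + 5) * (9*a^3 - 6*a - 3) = 72*a^5 + 9*a^4 - 3*a^3 - 30*a^2 - 33*a - 15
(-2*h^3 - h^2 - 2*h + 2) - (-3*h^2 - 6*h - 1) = -2*h^3 + 2*h^2 + 4*h + 3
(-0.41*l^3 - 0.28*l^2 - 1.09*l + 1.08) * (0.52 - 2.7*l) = 1.107*l^4 + 0.5428*l^3 + 2.7974*l^2 - 3.4828*l + 0.5616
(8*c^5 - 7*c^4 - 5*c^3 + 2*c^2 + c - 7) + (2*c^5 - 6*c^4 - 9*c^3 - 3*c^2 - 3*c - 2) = 10*c^5 - 13*c^4 - 14*c^3 - c^2 - 2*c - 9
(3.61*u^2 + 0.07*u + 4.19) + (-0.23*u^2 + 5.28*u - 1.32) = 3.38*u^2 + 5.35*u + 2.87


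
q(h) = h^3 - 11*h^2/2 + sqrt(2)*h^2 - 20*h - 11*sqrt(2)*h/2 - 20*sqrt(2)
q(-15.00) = -3905.91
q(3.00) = -121.39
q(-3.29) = -16.73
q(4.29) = -143.69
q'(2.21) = -31.19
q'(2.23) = -31.08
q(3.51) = -132.88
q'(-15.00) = 769.80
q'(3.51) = -19.50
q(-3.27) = -16.10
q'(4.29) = -7.62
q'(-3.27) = 31.02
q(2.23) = -99.46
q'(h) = 3*h^2 - 11*h + 2*sqrt(2)*h - 20 - 11*sqrt(2)/2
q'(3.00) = -25.29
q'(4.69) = -0.11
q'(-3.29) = 31.58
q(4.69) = -145.27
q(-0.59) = -13.52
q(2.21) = -98.84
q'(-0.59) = -21.91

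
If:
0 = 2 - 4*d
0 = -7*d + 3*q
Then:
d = 1/2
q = 7/6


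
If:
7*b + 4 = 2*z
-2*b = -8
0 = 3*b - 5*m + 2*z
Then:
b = 4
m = 44/5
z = 16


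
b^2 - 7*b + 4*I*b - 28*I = (b - 7)*(b + 4*I)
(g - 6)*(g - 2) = g^2 - 8*g + 12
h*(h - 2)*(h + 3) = h^3 + h^2 - 6*h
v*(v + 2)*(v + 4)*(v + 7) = v^4 + 13*v^3 + 50*v^2 + 56*v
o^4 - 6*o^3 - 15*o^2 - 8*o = o*(o - 8)*(o + 1)^2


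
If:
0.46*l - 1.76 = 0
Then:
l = 3.83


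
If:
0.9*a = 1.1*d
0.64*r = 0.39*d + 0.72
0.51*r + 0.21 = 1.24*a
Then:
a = 0.80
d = 0.65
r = 1.52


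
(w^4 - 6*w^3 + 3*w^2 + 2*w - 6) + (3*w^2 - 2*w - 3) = w^4 - 6*w^3 + 6*w^2 - 9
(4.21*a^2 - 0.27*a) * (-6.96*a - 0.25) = -29.3016*a^3 + 0.8267*a^2 + 0.0675*a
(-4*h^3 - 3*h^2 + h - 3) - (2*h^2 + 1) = -4*h^3 - 5*h^2 + h - 4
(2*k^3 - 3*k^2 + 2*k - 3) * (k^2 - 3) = 2*k^5 - 3*k^4 - 4*k^3 + 6*k^2 - 6*k + 9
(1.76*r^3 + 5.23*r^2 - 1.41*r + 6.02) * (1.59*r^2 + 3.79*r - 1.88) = 2.7984*r^5 + 14.9861*r^4 + 14.271*r^3 - 5.6045*r^2 + 25.4666*r - 11.3176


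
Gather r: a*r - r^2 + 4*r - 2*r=-r^2 + r*(a + 2)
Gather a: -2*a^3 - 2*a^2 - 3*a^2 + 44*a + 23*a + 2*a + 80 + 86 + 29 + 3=-2*a^3 - 5*a^2 + 69*a + 198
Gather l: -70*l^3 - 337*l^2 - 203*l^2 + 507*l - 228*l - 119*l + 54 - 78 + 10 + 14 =-70*l^3 - 540*l^2 + 160*l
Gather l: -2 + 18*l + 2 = 18*l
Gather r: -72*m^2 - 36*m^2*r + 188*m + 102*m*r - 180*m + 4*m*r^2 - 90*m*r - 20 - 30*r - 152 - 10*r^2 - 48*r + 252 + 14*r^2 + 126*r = -72*m^2 + 8*m + r^2*(4*m + 4) + r*(-36*m^2 + 12*m + 48) + 80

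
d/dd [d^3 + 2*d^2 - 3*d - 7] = 3*d^2 + 4*d - 3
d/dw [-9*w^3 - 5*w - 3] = -27*w^2 - 5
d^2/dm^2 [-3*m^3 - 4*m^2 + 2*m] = -18*m - 8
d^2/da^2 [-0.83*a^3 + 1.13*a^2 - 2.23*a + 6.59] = 2.26 - 4.98*a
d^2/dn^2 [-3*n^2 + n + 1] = -6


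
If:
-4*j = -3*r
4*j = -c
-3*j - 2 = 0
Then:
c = 8/3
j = -2/3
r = -8/9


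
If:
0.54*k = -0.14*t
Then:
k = -0.259259259259259*t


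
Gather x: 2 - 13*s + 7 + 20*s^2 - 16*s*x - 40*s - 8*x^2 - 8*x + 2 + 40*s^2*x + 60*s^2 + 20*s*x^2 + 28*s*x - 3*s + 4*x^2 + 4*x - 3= 80*s^2 - 56*s + x^2*(20*s - 4) + x*(40*s^2 + 12*s - 4) + 8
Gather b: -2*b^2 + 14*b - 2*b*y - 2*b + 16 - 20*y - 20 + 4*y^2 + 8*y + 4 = -2*b^2 + b*(12 - 2*y) + 4*y^2 - 12*y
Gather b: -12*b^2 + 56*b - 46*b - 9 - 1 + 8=-12*b^2 + 10*b - 2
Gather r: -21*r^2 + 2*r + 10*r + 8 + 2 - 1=-21*r^2 + 12*r + 9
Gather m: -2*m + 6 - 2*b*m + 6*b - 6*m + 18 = 6*b + m*(-2*b - 8) + 24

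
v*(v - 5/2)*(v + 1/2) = v^3 - 2*v^2 - 5*v/4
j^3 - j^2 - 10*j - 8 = (j - 4)*(j + 1)*(j + 2)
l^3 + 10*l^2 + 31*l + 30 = (l + 2)*(l + 3)*(l + 5)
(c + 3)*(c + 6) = c^2 + 9*c + 18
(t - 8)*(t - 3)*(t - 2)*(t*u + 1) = t^4*u - 13*t^3*u + t^3 + 46*t^2*u - 13*t^2 - 48*t*u + 46*t - 48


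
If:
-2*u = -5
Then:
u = 5/2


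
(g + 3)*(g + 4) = g^2 + 7*g + 12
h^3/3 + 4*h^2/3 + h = h*(h/3 + 1/3)*(h + 3)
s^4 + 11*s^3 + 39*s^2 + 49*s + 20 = (s + 1)^2*(s + 4)*(s + 5)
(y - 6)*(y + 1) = y^2 - 5*y - 6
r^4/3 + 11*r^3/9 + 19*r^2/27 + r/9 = r*(r/3 + 1)*(r + 1/3)^2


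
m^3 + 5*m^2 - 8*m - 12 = (m - 2)*(m + 1)*(m + 6)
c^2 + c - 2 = (c - 1)*(c + 2)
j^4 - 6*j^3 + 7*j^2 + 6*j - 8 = (j - 4)*(j - 2)*(j - 1)*(j + 1)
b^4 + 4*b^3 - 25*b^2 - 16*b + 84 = (b - 3)*(b - 2)*(b + 2)*(b + 7)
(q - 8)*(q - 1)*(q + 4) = q^3 - 5*q^2 - 28*q + 32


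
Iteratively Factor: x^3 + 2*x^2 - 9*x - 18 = (x + 2)*(x^2 - 9) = (x - 3)*(x + 2)*(x + 3)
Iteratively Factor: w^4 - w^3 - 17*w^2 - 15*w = (w)*(w^3 - w^2 - 17*w - 15) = w*(w + 1)*(w^2 - 2*w - 15) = w*(w - 5)*(w + 1)*(w + 3)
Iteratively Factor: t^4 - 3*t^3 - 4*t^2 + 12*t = (t)*(t^3 - 3*t^2 - 4*t + 12) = t*(t - 3)*(t^2 - 4) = t*(t - 3)*(t + 2)*(t - 2)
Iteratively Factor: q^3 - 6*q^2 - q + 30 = (q - 3)*(q^2 - 3*q - 10) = (q - 3)*(q + 2)*(q - 5)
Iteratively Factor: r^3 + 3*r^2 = (r + 3)*(r^2) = r*(r + 3)*(r)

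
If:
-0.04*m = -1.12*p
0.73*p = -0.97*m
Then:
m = 0.00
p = 0.00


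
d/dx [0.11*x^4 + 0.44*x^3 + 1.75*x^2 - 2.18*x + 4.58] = 0.44*x^3 + 1.32*x^2 + 3.5*x - 2.18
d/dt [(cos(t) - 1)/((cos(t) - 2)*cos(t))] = (sin(t) + 2*sin(t)/cos(t)^2 - 2*tan(t))/(cos(t) - 2)^2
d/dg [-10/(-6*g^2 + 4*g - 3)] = 40*(1 - 3*g)/(6*g^2 - 4*g + 3)^2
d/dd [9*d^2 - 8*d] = 18*d - 8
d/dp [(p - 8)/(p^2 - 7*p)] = (-p^2 + 16*p - 56)/(p^2*(p^2 - 14*p + 49))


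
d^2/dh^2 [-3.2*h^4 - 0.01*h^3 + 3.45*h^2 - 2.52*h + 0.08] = -38.4*h^2 - 0.06*h + 6.9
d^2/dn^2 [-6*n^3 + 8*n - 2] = -36*n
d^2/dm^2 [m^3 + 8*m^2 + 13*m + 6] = 6*m + 16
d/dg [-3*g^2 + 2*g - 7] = 2 - 6*g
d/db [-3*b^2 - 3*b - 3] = -6*b - 3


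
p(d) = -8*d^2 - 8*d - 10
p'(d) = -16*d - 8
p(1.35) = -35.38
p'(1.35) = -29.60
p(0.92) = -24.13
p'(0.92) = -22.72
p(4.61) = -216.90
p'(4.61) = -81.76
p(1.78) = -49.59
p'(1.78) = -36.48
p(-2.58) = -42.61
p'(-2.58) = 33.28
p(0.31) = -13.25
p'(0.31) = -12.96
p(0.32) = -13.38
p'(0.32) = -13.12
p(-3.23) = -67.62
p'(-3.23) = 43.68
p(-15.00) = -1690.00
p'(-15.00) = 232.00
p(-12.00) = -1066.00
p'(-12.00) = 184.00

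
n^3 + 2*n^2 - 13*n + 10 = (n - 2)*(n - 1)*(n + 5)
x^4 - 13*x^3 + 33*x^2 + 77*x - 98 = (x - 7)^2*(x - 1)*(x + 2)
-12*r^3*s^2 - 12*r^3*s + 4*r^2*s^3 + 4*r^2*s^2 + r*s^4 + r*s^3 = s*(-2*r + s)*(6*r + s)*(r*s + r)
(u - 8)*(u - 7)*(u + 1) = u^3 - 14*u^2 + 41*u + 56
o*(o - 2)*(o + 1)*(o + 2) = o^4 + o^3 - 4*o^2 - 4*o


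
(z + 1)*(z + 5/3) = z^2 + 8*z/3 + 5/3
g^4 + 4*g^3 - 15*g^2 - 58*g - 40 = (g - 4)*(g + 1)*(g + 2)*(g + 5)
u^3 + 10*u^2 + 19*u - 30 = (u - 1)*(u + 5)*(u + 6)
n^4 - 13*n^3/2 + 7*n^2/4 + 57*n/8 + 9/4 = (n - 6)*(n - 3/2)*(n + 1/2)^2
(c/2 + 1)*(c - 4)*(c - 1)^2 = c^4/2 - 2*c^3 - 3*c^2/2 + 7*c - 4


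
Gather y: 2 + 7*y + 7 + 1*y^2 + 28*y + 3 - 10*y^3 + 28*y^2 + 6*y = -10*y^3 + 29*y^2 + 41*y + 12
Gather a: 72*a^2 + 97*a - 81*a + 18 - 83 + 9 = 72*a^2 + 16*a - 56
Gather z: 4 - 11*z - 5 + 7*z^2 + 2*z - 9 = 7*z^2 - 9*z - 10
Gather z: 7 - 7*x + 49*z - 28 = -7*x + 49*z - 21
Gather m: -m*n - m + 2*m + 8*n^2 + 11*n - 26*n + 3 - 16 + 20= m*(1 - n) + 8*n^2 - 15*n + 7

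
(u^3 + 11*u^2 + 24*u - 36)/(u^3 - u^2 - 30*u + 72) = (u^2 + 5*u - 6)/(u^2 - 7*u + 12)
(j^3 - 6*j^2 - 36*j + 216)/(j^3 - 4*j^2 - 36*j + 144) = (j - 6)/(j - 4)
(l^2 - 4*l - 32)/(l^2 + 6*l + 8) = (l - 8)/(l + 2)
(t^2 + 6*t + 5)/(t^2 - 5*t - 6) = (t + 5)/(t - 6)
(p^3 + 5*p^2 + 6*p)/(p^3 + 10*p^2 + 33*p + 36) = p*(p + 2)/(p^2 + 7*p + 12)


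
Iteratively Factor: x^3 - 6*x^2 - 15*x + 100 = (x - 5)*(x^2 - x - 20) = (x - 5)^2*(x + 4)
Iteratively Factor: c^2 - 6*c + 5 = (c - 1)*(c - 5)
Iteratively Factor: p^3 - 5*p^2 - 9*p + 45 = (p - 3)*(p^2 - 2*p - 15) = (p - 3)*(p + 3)*(p - 5)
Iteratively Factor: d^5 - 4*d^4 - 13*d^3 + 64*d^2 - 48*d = (d - 1)*(d^4 - 3*d^3 - 16*d^2 + 48*d) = (d - 3)*(d - 1)*(d^3 - 16*d) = (d - 4)*(d - 3)*(d - 1)*(d^2 + 4*d) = (d - 4)*(d - 3)*(d - 1)*(d + 4)*(d)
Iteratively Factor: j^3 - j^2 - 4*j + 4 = (j - 2)*(j^2 + j - 2) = (j - 2)*(j + 2)*(j - 1)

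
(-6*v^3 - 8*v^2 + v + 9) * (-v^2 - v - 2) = 6*v^5 + 14*v^4 + 19*v^3 + 6*v^2 - 11*v - 18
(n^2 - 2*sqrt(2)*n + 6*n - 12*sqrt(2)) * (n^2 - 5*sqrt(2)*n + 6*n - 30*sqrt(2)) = n^4 - 7*sqrt(2)*n^3 + 12*n^3 - 84*sqrt(2)*n^2 + 56*n^2 - 252*sqrt(2)*n + 240*n + 720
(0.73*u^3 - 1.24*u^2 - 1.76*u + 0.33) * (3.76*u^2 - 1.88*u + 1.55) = 2.7448*u^5 - 6.0348*u^4 - 3.1549*u^3 + 2.6276*u^2 - 3.3484*u + 0.5115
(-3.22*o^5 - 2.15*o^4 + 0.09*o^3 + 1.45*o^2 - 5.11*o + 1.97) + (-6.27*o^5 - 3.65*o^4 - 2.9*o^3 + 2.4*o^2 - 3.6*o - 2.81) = -9.49*o^5 - 5.8*o^4 - 2.81*o^3 + 3.85*o^2 - 8.71*o - 0.84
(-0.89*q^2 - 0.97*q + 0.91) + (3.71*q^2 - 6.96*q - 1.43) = 2.82*q^2 - 7.93*q - 0.52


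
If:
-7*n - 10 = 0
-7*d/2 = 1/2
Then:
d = -1/7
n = -10/7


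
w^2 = w^2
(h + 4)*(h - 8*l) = h^2 - 8*h*l + 4*h - 32*l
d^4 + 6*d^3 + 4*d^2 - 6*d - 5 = (d - 1)*(d + 1)^2*(d + 5)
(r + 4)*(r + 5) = r^2 + 9*r + 20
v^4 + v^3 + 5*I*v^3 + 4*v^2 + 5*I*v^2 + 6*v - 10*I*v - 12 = (v - 1)*(v + 2)*(v - I)*(v + 6*I)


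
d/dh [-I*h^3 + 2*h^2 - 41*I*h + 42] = -3*I*h^2 + 4*h - 41*I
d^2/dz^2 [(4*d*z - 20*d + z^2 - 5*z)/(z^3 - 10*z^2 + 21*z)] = 2*(12*d*z^5 - 240*d*z^4 + 1916*d*z^3 - 7260*d*z^2 + 12600*d*z - 8820*d + z^6 - 15*z^5 + 87*z^4 - 185*z^3)/(z^3*(z^6 - 30*z^5 + 363*z^4 - 2260*z^3 + 7623*z^2 - 13230*z + 9261))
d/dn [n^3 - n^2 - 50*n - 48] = 3*n^2 - 2*n - 50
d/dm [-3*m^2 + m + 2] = 1 - 6*m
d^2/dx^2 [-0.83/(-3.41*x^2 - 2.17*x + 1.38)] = (-19.302646*x^2 - 12.283502*x + 0.83*(6.82*x + 2.17)*(13.64*x + 4.34) + 7.811628)/(3.41*x^2 + 2.17*x - 1.38)^3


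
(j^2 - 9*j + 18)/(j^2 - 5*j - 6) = (j - 3)/(j + 1)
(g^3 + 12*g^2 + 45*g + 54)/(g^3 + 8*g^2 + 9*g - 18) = (g + 3)/(g - 1)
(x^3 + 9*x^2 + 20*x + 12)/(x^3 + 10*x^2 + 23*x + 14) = (x + 6)/(x + 7)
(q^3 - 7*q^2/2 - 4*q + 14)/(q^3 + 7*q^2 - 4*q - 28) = (q - 7/2)/(q + 7)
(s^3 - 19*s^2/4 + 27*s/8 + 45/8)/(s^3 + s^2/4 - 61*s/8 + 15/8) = (4*s^2 - 9*s - 9)/(4*s^2 + 11*s - 3)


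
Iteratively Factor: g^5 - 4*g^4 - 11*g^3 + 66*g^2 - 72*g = (g - 3)*(g^4 - g^3 - 14*g^2 + 24*g) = g*(g - 3)*(g^3 - g^2 - 14*g + 24) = g*(g - 3)^2*(g^2 + 2*g - 8) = g*(g - 3)^2*(g - 2)*(g + 4)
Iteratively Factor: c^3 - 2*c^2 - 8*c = (c + 2)*(c^2 - 4*c) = c*(c + 2)*(c - 4)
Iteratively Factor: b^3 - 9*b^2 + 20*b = (b)*(b^2 - 9*b + 20) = b*(b - 4)*(b - 5)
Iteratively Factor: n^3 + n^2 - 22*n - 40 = (n + 4)*(n^2 - 3*n - 10) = (n + 2)*(n + 4)*(n - 5)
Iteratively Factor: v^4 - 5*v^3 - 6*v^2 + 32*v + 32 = (v - 4)*(v^3 - v^2 - 10*v - 8) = (v - 4)^2*(v^2 + 3*v + 2) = (v - 4)^2*(v + 1)*(v + 2)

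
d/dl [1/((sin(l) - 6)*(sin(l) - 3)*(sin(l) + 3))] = 3*(4*sin(l) + cos(l)^2 + 2)*cos(l)/((sin(l) - 6)^2*(sin(l) - 3)^2*(sin(l) + 3)^2)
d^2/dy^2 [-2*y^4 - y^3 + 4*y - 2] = 6*y*(-4*y - 1)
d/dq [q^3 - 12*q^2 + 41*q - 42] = 3*q^2 - 24*q + 41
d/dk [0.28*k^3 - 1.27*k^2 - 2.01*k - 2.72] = 0.84*k^2 - 2.54*k - 2.01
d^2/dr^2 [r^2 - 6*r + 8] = 2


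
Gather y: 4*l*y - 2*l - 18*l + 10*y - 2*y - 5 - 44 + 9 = -20*l + y*(4*l + 8) - 40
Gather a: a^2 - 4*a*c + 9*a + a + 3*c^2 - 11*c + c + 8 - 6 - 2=a^2 + a*(10 - 4*c) + 3*c^2 - 10*c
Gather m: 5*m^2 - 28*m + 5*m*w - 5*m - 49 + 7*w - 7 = 5*m^2 + m*(5*w - 33) + 7*w - 56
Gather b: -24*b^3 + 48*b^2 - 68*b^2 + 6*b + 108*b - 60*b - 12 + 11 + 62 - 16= -24*b^3 - 20*b^2 + 54*b + 45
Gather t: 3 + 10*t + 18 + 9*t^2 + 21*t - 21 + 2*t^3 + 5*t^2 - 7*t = 2*t^3 + 14*t^2 + 24*t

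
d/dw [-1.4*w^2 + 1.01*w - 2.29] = 1.01 - 2.8*w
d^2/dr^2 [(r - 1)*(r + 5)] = 2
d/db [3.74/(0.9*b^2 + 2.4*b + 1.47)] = (-6.732*b - 8.976)/(0.9*b^2 + 2.4*b + 1.47)^2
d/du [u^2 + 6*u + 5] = 2*u + 6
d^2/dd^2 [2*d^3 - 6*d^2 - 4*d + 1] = 12*d - 12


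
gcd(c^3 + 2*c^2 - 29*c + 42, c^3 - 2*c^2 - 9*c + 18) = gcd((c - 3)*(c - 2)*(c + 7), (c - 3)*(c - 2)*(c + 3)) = c^2 - 5*c + 6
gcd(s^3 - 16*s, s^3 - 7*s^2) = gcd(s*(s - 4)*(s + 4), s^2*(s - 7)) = s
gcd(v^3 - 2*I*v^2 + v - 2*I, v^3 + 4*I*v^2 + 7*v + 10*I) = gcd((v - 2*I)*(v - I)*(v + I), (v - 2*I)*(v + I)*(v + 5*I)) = v^2 - I*v + 2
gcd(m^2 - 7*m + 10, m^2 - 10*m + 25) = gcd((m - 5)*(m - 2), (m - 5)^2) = m - 5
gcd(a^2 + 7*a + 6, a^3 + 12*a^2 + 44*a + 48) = a + 6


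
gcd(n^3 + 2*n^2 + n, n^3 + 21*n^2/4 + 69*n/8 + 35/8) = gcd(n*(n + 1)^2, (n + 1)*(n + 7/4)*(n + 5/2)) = n + 1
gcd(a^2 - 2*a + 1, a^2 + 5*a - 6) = a - 1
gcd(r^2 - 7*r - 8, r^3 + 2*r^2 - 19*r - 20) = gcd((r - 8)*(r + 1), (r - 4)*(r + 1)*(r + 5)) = r + 1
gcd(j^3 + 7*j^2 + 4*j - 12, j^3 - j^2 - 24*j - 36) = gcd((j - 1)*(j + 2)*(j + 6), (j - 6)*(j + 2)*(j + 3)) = j + 2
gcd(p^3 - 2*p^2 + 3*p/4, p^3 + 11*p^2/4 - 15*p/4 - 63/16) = p - 3/2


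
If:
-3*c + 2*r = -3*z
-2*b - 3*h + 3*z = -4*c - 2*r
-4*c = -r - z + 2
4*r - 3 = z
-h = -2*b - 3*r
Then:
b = -91/82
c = -25/41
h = -28/41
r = 21/41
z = -39/41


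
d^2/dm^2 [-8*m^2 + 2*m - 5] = -16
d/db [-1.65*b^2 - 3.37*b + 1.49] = -3.3*b - 3.37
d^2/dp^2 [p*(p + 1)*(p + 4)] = 6*p + 10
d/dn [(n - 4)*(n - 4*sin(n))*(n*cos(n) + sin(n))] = (4 - n)*(n - 4*sin(n))*(n*sin(n) - 2*cos(n)) + (4 - n)*(n*cos(n) + sin(n))*(4*cos(n) - 1) + (n - 4*sin(n))*(n*cos(n) + sin(n))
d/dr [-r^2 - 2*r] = -2*r - 2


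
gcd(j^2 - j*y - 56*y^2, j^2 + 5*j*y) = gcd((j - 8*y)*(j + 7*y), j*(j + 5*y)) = 1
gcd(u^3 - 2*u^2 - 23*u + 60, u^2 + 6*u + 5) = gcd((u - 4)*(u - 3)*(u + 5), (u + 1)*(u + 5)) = u + 5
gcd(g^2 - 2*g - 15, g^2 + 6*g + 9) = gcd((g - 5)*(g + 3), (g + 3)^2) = g + 3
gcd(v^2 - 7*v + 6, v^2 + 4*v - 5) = v - 1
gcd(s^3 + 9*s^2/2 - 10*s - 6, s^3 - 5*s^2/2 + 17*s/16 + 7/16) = 1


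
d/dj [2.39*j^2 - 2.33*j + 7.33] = 4.78*j - 2.33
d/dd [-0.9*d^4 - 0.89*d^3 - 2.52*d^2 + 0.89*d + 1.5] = -3.6*d^3 - 2.67*d^2 - 5.04*d + 0.89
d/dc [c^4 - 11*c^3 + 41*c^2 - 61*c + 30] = 4*c^3 - 33*c^2 + 82*c - 61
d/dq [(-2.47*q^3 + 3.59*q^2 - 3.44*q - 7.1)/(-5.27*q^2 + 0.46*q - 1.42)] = (13.0169*q^4 - 2.2724*q^3 - 5.9552*q^2 - 85.0296*q + 8.1508)/(27.7729*q^4 - 4.8484*q^3 + 15.1784*q^2 - 1.3064*q + 2.0164)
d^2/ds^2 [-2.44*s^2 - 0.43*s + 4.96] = -4.88000000000000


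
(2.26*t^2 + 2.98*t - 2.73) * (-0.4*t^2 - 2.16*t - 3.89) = -0.904*t^4 - 6.0736*t^3 - 14.1362*t^2 - 5.6954*t + 10.6197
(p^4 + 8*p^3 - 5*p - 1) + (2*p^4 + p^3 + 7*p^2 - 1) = 3*p^4 + 9*p^3 + 7*p^2 - 5*p - 2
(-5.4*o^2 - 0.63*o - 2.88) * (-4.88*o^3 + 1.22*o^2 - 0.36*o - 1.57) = 26.352*o^5 - 3.5136*o^4 + 15.2298*o^3 + 5.1912*o^2 + 2.0259*o + 4.5216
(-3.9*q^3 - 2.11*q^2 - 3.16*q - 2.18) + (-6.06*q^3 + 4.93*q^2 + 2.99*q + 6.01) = -9.96*q^3 + 2.82*q^2 - 0.17*q + 3.83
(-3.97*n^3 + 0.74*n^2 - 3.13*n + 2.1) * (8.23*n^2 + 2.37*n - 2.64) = -32.6731*n^5 - 3.3187*n^4 - 13.5253*n^3 + 7.9113*n^2 + 13.2402*n - 5.544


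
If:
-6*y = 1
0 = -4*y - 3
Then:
No Solution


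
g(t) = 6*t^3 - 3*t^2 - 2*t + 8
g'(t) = 18*t^2 - 6*t - 2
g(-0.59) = 6.90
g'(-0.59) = 7.81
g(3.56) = 233.57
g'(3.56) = 204.76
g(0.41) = 7.09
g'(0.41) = -1.43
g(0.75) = 7.34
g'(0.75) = 3.62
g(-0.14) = 8.20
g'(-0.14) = -0.81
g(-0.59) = 6.90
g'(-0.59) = 7.81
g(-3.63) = -311.26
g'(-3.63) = 256.96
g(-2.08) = -54.81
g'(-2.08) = 88.36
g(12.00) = 9920.00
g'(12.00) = 2518.00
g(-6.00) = -1384.00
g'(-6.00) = 682.00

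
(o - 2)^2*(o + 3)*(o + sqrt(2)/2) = o^4 - o^3 + sqrt(2)*o^3/2 - 8*o^2 - sqrt(2)*o^2/2 - 4*sqrt(2)*o + 12*o + 6*sqrt(2)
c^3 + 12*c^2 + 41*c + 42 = (c + 2)*(c + 3)*(c + 7)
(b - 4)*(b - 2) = b^2 - 6*b + 8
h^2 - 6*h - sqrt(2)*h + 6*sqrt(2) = (h - 6)*(h - sqrt(2))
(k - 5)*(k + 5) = k^2 - 25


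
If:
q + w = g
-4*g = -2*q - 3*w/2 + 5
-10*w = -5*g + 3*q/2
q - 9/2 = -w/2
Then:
No Solution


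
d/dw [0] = 0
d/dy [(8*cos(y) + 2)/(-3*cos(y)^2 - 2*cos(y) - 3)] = 4*(-6*cos(y)^2 - 3*cos(y) + 5)*sin(y)/(-3*sin(y)^2 + 2*cos(y) + 6)^2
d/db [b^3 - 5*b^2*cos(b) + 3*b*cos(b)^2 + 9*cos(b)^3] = 5*b^2*sin(b) + 3*b^2 - 3*b*sin(2*b) - 10*b*cos(b) - 27*sin(b)*cos(b)^2 + 3*cos(b)^2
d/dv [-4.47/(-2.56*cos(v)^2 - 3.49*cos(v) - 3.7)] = (22.8864*cos(v) + 15.6003)*sin(v)/(2.56*cos(v)^2 + 3.49*cos(v) + 3.7)^2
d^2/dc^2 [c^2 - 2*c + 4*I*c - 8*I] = 2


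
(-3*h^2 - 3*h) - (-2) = -3*h^2 - 3*h + 2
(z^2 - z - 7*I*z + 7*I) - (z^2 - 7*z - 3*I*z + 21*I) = 6*z - 4*I*z - 14*I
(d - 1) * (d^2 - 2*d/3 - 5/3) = d^3 - 5*d^2/3 - d + 5/3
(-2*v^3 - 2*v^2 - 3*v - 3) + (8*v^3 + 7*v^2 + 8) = 6*v^3 + 5*v^2 - 3*v + 5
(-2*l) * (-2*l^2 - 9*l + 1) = 4*l^3 + 18*l^2 - 2*l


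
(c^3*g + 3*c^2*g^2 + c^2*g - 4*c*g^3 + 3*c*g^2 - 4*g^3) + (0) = c^3*g + 3*c^2*g^2 + c^2*g - 4*c*g^3 + 3*c*g^2 - 4*g^3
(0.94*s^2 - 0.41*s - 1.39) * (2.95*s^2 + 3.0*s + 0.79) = 2.773*s^4 + 1.6105*s^3 - 4.5879*s^2 - 4.4939*s - 1.0981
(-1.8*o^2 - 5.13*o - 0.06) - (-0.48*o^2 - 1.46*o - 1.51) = -1.32*o^2 - 3.67*o + 1.45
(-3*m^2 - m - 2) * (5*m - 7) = -15*m^3 + 16*m^2 - 3*m + 14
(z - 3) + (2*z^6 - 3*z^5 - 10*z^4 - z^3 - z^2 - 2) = 2*z^6 - 3*z^5 - 10*z^4 - z^3 - z^2 + z - 5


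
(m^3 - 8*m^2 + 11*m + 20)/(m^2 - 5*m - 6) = (m^2 - 9*m + 20)/(m - 6)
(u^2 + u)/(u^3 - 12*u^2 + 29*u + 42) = u/(u^2 - 13*u + 42)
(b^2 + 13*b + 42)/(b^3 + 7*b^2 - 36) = (b + 7)/(b^2 + b - 6)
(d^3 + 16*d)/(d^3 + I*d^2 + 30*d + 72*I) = d*(d - 4*I)/(d^2 - 3*I*d + 18)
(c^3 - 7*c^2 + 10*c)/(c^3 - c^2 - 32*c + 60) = c/(c + 6)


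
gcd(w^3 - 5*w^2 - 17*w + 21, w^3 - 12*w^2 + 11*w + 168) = w^2 - 4*w - 21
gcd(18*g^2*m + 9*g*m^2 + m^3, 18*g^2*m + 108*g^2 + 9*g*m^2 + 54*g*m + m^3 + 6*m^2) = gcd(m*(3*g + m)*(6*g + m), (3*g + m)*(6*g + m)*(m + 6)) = 18*g^2 + 9*g*m + m^2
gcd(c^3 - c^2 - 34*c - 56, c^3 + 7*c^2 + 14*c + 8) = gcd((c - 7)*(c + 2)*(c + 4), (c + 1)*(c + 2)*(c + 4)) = c^2 + 6*c + 8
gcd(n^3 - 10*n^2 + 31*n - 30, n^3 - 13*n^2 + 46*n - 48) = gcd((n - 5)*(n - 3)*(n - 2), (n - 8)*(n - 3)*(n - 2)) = n^2 - 5*n + 6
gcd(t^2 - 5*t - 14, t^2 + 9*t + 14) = t + 2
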